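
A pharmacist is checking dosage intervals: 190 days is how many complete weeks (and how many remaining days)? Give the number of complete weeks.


Total days: 190
Days per week: 7
Division: 190 / 7 = 27 remainder 1
Complete weeks: 27
Remaining days: 1

27


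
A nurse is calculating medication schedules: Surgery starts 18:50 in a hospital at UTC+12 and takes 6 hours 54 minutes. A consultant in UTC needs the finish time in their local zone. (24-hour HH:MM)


Start: 18:50 in UTC+12
Step 1 - add duration:
  minutes: 50 + 54 = 104 (carry 1h)
  hours: 18 + 6 + 1 = 25
  end in UTC+12: 01:44
Step 2 - convert UTC+12 -> UTC:
  offset difference: 0 - (12) = -12 hours
  1 + (-12) = -11 -> mod 24 = 13
Result: 13:44 in UTC

13:44


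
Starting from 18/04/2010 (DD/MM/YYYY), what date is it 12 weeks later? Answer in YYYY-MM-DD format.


Start: 2010-04-18
Weeks to add: 12
Convert to days: 12 x 7 = 84 days
Add 84 days to 2010-04-18
Result: 2010-07-11

2010-07-11


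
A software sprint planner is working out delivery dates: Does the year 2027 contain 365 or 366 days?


Year: 2027
Check leap year rules:
Divisible by 4? No
2027 is not a leap year
Days: 365

365


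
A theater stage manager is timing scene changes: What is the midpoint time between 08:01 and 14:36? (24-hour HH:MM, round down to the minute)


Start time: 08:01 = 481 minutes from midnight
End time: 14:36 = 876 minutes from midnight
Sum: 481 + 876 = 1357
Midpoint: 1357 / 2 = 678 minutes
Convert: 678 / 60 = 11 hours, 18 minutes
Result: 11:18

11:18


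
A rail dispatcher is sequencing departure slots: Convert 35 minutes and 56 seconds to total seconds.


Minutes: 35
Extra seconds: 56
Seconds per minute: 60
Minutes to seconds: 35 x 60 = 2100
Total: 2100 + 56 = 2156

2156


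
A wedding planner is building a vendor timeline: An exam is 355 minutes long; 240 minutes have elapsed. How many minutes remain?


Total budget: 355 minutes
Time used: 240 minutes
Remaining: 355 - 240 = 115 minutes
Percent used: 67.6%
Percent remaining: 32.4%

115


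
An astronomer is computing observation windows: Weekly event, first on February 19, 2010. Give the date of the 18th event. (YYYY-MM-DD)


First occurrence: 2010-02-19 (occurrence 1)
Each occurrence is 7 days after the previous.
Occurrence 18 is 17 weeks after the first.
17 weeks = 119 days
2010-02-19 + 119 days = 2010-06-18

2010-06-18


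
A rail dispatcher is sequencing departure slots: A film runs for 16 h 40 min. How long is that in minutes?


Hours: 16
Minutes: 40
Convert hours to minutes: 16 x 60 = 960
Add remaining minutes: 960 + 40 = 1000

1000


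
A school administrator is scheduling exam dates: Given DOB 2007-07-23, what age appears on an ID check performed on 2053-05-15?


Birth: 2007-07-23
Reference: 2053-05-15
Year difference: 2053 - 2007 = 46
Has birthday (07-23) occurred by 05-15? No
Birthday not yet reached this year -> subtract 1
Age in full years: 45

45


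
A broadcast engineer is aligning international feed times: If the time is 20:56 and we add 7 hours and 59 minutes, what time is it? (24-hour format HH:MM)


Start time: 20:56
Adding: 7 hours 59 minutes
Minutes: 56 + 59 = 115
Minute overflow: 115 >= 60, so carry 1 hour, minutes = 55
Hours: 20 + 7 + 1 = 28
Hour wraparound: 28 mod 24 = 4
Result: 04:55

04:55


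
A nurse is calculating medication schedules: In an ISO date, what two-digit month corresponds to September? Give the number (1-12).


Calendar month order:
8. August
9. September <--
10. October
September is month number 9

9


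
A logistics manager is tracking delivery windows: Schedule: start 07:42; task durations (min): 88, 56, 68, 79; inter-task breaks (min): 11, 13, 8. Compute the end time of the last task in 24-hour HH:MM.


Start: 07:42 = 462 min from midnight
  after task 1 (88 min): 09:10
  after break (11 min): 09:21
  after task 2 (56 min): 10:17
  after break (13 min): 10:30
  after task 3 (68 min): 11:38
  after break (8 min): 11:46
  after task 4 (79 min): 13:05
Total elapsed: 323 minutes
End time: 13:05

13:05


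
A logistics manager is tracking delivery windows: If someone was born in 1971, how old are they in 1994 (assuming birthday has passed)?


Birth year: 1971
Current year: 1994
Age = current year - birth year
Age = 1994 - 1971 = 23

23


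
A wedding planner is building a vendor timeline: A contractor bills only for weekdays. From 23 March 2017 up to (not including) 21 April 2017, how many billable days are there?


Start: 2017-03-23 (Thursday)
End (exclusive): 2017-04-21 (Friday)
Total calendar days: 29
Full weeks: 29 // 7 = 4 -> 20 weekdays
Remaining 1 days starting on Thursday:
  Thu(w) -> 1 weekdays
Total business days: 20 + 1 = 21

21


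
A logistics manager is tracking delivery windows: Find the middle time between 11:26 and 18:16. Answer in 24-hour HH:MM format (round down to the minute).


Start time: 11:26 = 686 minutes from midnight
End time: 18:16 = 1096 minutes from midnight
Sum: 686 + 1096 = 1782
Midpoint: 1782 / 2 = 891 minutes
Convert: 891 / 60 = 14 hours, 51 minutes
Result: 14:51

14:51


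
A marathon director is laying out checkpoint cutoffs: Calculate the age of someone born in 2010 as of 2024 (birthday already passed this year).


Birth year: 2010
Current year: 2024
Age = current year - birth year
Age = 2024 - 2010 = 14

14


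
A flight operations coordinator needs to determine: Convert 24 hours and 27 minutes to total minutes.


Hours: 24
Extra minutes: 27
Minutes per hour: 60
Hours to minutes: 24 x 60 = 1440
Total: 1440 + 27 = 1467

1467


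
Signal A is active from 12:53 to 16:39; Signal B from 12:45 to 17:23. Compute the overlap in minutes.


Interval A: [773, 999] minutes from midnight
Interval B: [765, 1043] minutes from midnight
Overlap start = max(773, 765) = 773
Overlap end = min(999, 1043) = 999
Overlap = 999 - 773 = 226 minutes

226


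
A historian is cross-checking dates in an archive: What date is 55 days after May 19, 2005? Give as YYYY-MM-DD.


Start: 2005-05-19
Adding 55 days
Days remaining in May: 12
After May: 43 days still to add
June 2005: 30 days, 13 remaining
July 2005 has 31 days, need 13
Result: 2005-07-13

2005-07-13


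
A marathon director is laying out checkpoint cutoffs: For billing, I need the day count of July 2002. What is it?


Month: July
Year: 2002
July is a 31-day month
Total: 31 days

31


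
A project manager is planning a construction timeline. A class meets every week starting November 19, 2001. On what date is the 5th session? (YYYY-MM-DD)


First occurrence: 2001-11-19 (occurrence 1)
Each occurrence is 7 days after the previous.
Occurrence 5 is 4 weeks after the first.
4 weeks = 28 days
2001-11-19 + 28 days = 2001-12-17

2001-12-17


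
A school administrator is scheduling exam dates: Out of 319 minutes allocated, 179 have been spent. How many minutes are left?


Total budget: 319 minutes
Time used: 179 minutes
Remaining: 319 - 179 = 140 minutes
Percent used: 56.1%
Percent remaining: 43.9%

140


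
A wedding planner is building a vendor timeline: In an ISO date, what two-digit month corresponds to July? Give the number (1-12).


Calendar month order:
6. June
7. July <--
8. August
July is month number 7

7


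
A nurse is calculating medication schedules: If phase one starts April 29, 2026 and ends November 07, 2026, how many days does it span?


Start date: 2026-04-29
End date: 2026-11-07
Apr 2026: +2 days
May 2026: +31 days
Jun 2026: +30 days
... (5 more months)
Total: 192 days

192


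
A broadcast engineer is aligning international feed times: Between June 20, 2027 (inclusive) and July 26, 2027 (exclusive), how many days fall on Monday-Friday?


Start: 2027-06-20 (Sunday)
End (exclusive): 2027-07-26 (Monday)
Total calendar days: 36
Full weeks: 36 // 7 = 5 -> 25 weekdays
Remaining 1 days starting on Sunday:
  Sun(-) -> 0 weekdays
Total business days: 25 + 0 = 25

25


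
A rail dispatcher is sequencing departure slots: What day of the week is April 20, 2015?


Date: 2015-04-20
January 1, 2015 is a Thursday
Day of year: 110
Offset from Jan 1: 109 days
109 mod 7 = 4
Result: Monday

Monday


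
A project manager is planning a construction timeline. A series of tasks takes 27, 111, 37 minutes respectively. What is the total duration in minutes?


Durations: 27, 111, 37
Running sum: 27
+ 111 = 138
+ 37 = 175
Total duration: 175 minutes
That is 2 hours and 55 minutes

175


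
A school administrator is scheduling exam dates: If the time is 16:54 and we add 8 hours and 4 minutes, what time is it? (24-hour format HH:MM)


Start time: 16:54
Adding: 8 hours 4 minutes
Minutes: 54 + 4 = 58
Hours: 16 + 8 + 0 = 24
Hour wraparound: 24 mod 24 = 0
Result: 00:58

00:58


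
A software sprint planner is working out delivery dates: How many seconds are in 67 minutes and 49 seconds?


Minutes: 67
Seconds: 49
Convert minutes to seconds: 67 x 60 = 4020
Add remaining seconds: 4020 + 49 = 4069

4069


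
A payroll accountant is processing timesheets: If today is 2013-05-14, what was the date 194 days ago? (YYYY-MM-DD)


Start: 2013-05-14
Subtracting 194 days
Days already passed in May: 14
After going back through May: 180 more days to subtract
April 2013: 30 days, 150 remaining
March 2013: 31 days, 119 remaining
February 2013: 28 days, 91 remaining
January 2013: 31 days, 60 remaining
Result: 2012-11-01

2012-11-01


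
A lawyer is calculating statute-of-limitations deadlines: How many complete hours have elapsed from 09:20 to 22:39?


Start: 09:20
End: 22:39
Hour difference: 22 - 9 = 13 hours
Minute difference: 39 - 20 = 19 minutes
Total minutes: 799
Complete hours: 799 / 60 = 13 (remainder 19)

13


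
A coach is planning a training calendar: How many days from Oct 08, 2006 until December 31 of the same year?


Start: October 08, 2006
End: December 31, 2006
Days left in October: 23
November: 30
December: 31
Sum of remaining months: 61
Total: 23 + 61 = 84

84


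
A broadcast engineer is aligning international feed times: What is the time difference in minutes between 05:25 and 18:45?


Start time: 05:25 = 325 minutes from midnight
End time: 18:45 = 1125 minutes from midnight
Difference: 1125 - 325 = 800 minutes
That is 13 hours and 20 minutes

800


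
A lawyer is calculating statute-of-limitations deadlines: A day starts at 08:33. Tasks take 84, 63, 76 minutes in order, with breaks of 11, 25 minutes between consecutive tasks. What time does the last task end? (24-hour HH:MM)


Start: 08:33 = 513 min from midnight
  after task 1 (84 min): 09:57
  after break (11 min): 10:08
  after task 2 (63 min): 11:11
  after break (25 min): 11:36
  after task 3 (76 min): 12:52
Total elapsed: 259 minutes
End time: 12:52

12:52


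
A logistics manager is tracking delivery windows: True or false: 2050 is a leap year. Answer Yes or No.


Year: 2050
Divisible by 4? 2050 / 4 = 512.5 -> No
Not divisible by 4, so NOT a leap year

No


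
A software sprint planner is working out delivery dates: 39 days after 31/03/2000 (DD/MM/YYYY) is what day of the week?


Start: 2000-03-31 (Friday)
Step 1 - find target date: add 39 days
  2000-03-31 + 39 days = 2000-05-09
Step 2 - day of week:
  39 mod 7 = 4
  Friday + 4 days -> Tuesday
Result: Tuesday (2000-05-09)

Tuesday


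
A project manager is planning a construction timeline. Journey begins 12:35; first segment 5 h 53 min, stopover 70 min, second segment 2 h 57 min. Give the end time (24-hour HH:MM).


Depart: 12:35
Leg 1: +353 min -> 18:28
Layover: +70 min -> 19:38
Leg 2: +177 min -> 22:35
Total travel: 600 minutes = 10h 0m
Arrival: 22:35

22:35


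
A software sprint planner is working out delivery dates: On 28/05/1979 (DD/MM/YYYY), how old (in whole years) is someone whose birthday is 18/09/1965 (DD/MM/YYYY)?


Birth: 1965-09-18
Reference: 1979-05-28
Year difference: 1979 - 1965 = 14
Has birthday (09-18) occurred by 05-28? No
Birthday not yet reached this year -> subtract 1
Age in full years: 13

13


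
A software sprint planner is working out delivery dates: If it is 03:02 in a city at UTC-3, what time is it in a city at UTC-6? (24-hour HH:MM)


Local time: 03:02 at UTC-3 (offset -3h)
Target zone: UTC-6 (offset -6h)
Difference: -6 - (-3) = -3 hours
Calculation: 3 + (-3) = 0
Result: 00:02

00:02


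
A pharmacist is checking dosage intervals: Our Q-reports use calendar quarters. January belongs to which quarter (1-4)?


Month: January (month 1)
Q1: January-March (months 1-3)
Q2: April-June (months 4-6)
Q3: July-September (months 7-9)
Q4: October-December (months 10-12)
Month 1 falls in Q1

1


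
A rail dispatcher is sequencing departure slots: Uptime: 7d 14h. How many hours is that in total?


Days: 7
Extra hours: 14
Hours per day: 24
Days to hours: 7 x 24 = 168
Total: 168 + 14 = 182

182


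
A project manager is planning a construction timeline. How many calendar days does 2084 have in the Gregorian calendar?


Year: 2084
Check leap year rules:
Divisible by 4? Yes
Divisible by 100? No
2084 is a leap year
Days: 366

366


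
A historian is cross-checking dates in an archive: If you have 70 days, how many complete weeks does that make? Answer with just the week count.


Total days: 70
Days per week: 7
Division: 70 / 7 = 10 remainder 0
Complete weeks: 10
Remaining days: 0

10


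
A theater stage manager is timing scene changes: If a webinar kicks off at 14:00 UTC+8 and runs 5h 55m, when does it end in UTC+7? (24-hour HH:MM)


Start: 14:00 in UTC+8
Step 1 - add duration:
  minutes: 0 + 55 = 55
  hours: 14 + 5 + 0 = 19
  end in UTC+8: 19:55
Step 2 - convert UTC+8 -> UTC+7:
  offset difference: 7 - (8) = -1 hours
  19 + (-1) = 18 -> mod 24 = 18
Result: 18:55 in UTC+7

18:55


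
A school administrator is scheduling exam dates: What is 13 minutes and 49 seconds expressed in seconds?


Minutes: 13
Extra seconds: 49
Seconds per minute: 60
Minutes to seconds: 13 x 60 = 780
Total: 780 + 49 = 829

829


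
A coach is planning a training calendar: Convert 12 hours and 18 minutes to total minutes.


Hours: 12
Minutes: 18
Convert hours to minutes: 12 x 60 = 720
Add remaining minutes: 720 + 18 = 738

738


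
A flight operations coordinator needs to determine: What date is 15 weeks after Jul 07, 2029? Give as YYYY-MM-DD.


Start: 2029-07-07
Weeks to add: 15
Convert to days: 15 x 7 = 105 days
Add 105 days to 2029-07-07
Result: 2029-10-20

2029-10-20


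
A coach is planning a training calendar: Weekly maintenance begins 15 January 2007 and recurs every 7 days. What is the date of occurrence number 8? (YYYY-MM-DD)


First occurrence: 2007-01-15 (occurrence 1)
Each occurrence is 7 days after the previous.
Occurrence 8 is 7 weeks after the first.
7 weeks = 49 days
2007-01-15 + 49 days = 2007-03-05

2007-03-05


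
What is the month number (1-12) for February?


Calendar month order:
1. January
2. February <--
3. March
February is month number 2

2


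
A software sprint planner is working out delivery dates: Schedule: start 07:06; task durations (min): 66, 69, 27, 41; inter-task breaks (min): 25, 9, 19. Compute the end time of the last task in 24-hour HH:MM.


Start: 07:06 = 426 min from midnight
  after task 1 (66 min): 08:12
  after break (25 min): 08:37
  after task 2 (69 min): 09:46
  after break (9 min): 09:55
  after task 3 (27 min): 10:22
  after break (19 min): 10:41
  after task 4 (41 min): 11:22
Total elapsed: 256 minutes
End time: 11:22

11:22


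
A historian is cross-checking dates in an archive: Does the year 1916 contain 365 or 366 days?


Year: 1916
Check leap year rules:
Divisible by 4? Yes
Divisible by 100? No
1916 is a leap year
Days: 366

366


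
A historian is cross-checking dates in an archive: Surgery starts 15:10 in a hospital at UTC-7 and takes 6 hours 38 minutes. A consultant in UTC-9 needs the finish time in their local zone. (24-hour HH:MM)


Start: 15:10 in UTC-7
Step 1 - add duration:
  minutes: 10 + 38 = 48
  hours: 15 + 6 + 0 = 21
  end in UTC-7: 21:48
Step 2 - convert UTC-7 -> UTC-9:
  offset difference: -9 - (-7) = -2 hours
  21 + (-2) = 19 -> mod 24 = 19
Result: 19:48 in UTC-9

19:48


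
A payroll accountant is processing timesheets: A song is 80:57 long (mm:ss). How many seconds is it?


Minutes: 80
Extra seconds: 57
Seconds per minute: 60
Minutes to seconds: 80 x 60 = 4800
Total: 4800 + 57 = 4857

4857


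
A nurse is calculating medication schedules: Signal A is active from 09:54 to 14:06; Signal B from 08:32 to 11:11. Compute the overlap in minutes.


Interval A: [594, 846] minutes from midnight
Interval B: [512, 671] minutes from midnight
Overlap start = max(594, 512) = 594
Overlap end = min(846, 671) = 671
Overlap = 671 - 594 = 77 minutes

77


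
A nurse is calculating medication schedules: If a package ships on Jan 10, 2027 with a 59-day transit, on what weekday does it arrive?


Start: 2027-01-10 (Sunday)
Step 1 - find target date: add 59 days
  2027-01-10 + 59 days = 2027-03-10
Step 2 - day of week:
  59 mod 7 = 3
  Sunday + 3 days -> Wednesday
Result: Wednesday (2027-03-10)

Wednesday


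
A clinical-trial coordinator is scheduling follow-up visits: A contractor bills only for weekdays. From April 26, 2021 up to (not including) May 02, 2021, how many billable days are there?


Start: 2021-04-26 (Monday)
End (exclusive): 2021-05-02 (Sunday)
Total calendar days: 6
Full weeks: 6 // 7 = 0 -> 0 weekdays
Remaining 6 days starting on Monday:
  Mon(w), Tue(w), Wed(w), Thu(w), Fri(w), Sat(-) -> 5 weekdays
Total business days: 0 + 5 = 5

5


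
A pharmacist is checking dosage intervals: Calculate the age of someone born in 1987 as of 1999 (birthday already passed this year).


Birth year: 1987
Current year: 1999
Age = current year - birth year
Age = 1999 - 1987 = 12

12


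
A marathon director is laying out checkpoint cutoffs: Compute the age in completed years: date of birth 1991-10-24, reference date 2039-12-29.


Birth: 1991-10-24
Reference: 2039-12-29
Year difference: 2039 - 1991 = 48
Has birthday (10-24) occurred by 12-29? Yes
Age in full years: 48

48


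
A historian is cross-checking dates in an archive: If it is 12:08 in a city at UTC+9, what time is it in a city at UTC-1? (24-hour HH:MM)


Local time: 12:08 at UTC+9 (offset 9h)
Target zone: UTC-1 (offset -1h)
Difference: -1 - (9) = -10 hours
Calculation: 12 + (-10) = 2
Result: 02:08

02:08


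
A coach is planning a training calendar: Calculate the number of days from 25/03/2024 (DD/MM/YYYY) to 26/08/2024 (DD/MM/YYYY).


Start date: 2024-03-25
End date: 2024-08-26
Mar 2024: +7 days
Apr 2024: +30 days
May 2024: +31 days
... (3 more months)
Total: 154 days

154


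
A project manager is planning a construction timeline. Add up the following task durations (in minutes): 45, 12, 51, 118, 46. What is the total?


Durations: 45, 12, 51, 118, 46
Running sum: 45
+ 12 = 57
+ 51 = 108
+ 118 = 226
+ 46 = 272
Total duration: 272 minutes
That is 4 hours and 32 minutes

272


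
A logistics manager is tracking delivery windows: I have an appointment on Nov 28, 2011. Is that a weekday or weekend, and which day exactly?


Date: 2011-11-28
January 1, 2011 is a Saturday
Day of year: 332
Offset from Jan 1: 331 days
331 mod 7 = 2
Result: Monday

Monday


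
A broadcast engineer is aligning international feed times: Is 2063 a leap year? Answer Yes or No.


Year: 2063
Divisible by 4? 2063 / 4 = 515.75 -> No
Not divisible by 4, so NOT a leap year

No


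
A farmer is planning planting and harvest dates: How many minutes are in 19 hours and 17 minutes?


Hours: 19
Minutes: 17
Convert hours to minutes: 19 x 60 = 1140
Add remaining minutes: 1140 + 17 = 1157

1157


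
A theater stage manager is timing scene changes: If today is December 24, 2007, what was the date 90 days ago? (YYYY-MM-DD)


Start: 2007-12-24
Subtracting 90 days
Days already passed in December: 24
After going back through December: 66 more days to subtract
November 2007: 30 days, 36 remaining
October 2007: 31 days, 5 remaining
September 2007 has 30 days, need 5
Result: 2007-09-25

2007-09-25


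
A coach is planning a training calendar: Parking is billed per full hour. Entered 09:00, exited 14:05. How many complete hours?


Start: 09:00
End: 14:05
Hour difference: 14 - 9 = 5 hours
Minute difference: 5 - 0 = 5 minutes
Total minutes: 305
Complete hours: 305 / 60 = 5 (remainder 5)

5


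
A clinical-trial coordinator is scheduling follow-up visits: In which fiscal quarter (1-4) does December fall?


Month: December (month 12)
Q1: January-March (months 1-3)
Q2: April-June (months 4-6)
Q3: July-September (months 7-9)
Q4: October-December (months 10-12)
Month 12 falls in Q4

4


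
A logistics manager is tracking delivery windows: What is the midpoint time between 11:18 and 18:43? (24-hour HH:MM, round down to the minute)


Start time: 11:18 = 678 minutes from midnight
End time: 18:43 = 1123 minutes from midnight
Sum: 678 + 1123 = 1801
Midpoint: 1801 / 2 = 900 minutes
Convert: 900 / 60 = 15 hours, 0 minutes
Result: 15:00

15:00


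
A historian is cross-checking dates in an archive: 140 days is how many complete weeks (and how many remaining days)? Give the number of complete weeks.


Total days: 140
Days per week: 7
Division: 140 / 7 = 20 remainder 0
Complete weeks: 20
Remaining days: 0

20


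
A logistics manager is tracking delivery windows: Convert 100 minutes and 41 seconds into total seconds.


Minutes: 100
Seconds: 41
Convert minutes to seconds: 100 x 60 = 6000
Add remaining seconds: 6000 + 41 = 6041

6041


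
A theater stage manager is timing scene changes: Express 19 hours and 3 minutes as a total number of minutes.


Hours: 19
Extra minutes: 3
Minutes per hour: 60
Hours to minutes: 19 x 60 = 1140
Total: 1140 + 3 = 1143

1143


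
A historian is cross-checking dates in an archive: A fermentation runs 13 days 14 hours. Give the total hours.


Days: 13
Extra hours: 14
Hours per day: 24
Days to hours: 13 x 24 = 312
Total: 312 + 14 = 326

326


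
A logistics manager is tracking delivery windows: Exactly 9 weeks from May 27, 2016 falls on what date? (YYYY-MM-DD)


Start: 2016-05-27
Weeks to add: 9
Convert to days: 9 x 7 = 63 days
Add 63 days to 2016-05-27
Result: 2016-07-29

2016-07-29


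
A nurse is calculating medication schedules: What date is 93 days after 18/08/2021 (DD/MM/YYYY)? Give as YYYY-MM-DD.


Start: 2021-08-18
Adding 93 days
Days remaining in August: 13
After August: 80 days still to add
September 2021: 30 days, 50 remaining
October 2021: 31 days, 19 remaining
November 2021 has 30 days, need 19
Result: 2021-11-19

2021-11-19


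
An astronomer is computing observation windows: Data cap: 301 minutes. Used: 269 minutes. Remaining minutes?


Total budget: 301 minutes
Time used: 269 minutes
Remaining: 301 - 269 = 32 minutes
Percent used: 89.4%
Percent remaining: 10.6%

32


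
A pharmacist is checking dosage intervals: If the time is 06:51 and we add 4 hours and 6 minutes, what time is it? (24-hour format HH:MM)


Start time: 06:51
Adding: 4 hours 6 minutes
Minutes: 51 + 6 = 57
Hours: 6 + 4 + 0 = 10
Result: 10:57

10:57


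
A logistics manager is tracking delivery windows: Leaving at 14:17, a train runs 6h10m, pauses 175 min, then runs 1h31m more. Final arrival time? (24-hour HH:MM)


Depart: 14:17
Leg 1: +370 min -> 20:27
Layover: +175 min -> 23:22
Leg 2: +91 min -> 00:53
Total travel: 636 minutes = 10h 36m
Arrival: 00:53

00:53


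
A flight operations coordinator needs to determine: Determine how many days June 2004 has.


Month: June
Year: 2004
June is a 30-day month
Total: 30 days

30


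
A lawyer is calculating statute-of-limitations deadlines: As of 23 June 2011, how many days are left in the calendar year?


Start: June 23, 2011
End: December 31, 2011
Days left in June: 7
July: 31
August: 31
September: 30
October: 31
... plus remaining months
Sum of remaining months: 184
Total: 7 + 184 = 191

191


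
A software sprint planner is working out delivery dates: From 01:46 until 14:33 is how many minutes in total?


Start time: 01:46 = 106 minutes from midnight
End time: 14:33 = 873 minutes from midnight
Difference: 873 - 106 = 767 minutes
That is 12 hours and 47 minutes

767


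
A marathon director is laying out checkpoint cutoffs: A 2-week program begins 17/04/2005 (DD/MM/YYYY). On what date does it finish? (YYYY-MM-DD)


Start: 2005-04-17
Weeks to add: 2
Convert to days: 2 x 7 = 14 days
Add 14 days to 2005-04-17
Result: 2005-05-01

2005-05-01


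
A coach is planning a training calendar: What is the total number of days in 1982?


Year: 1982
Check leap year rules:
Divisible by 4? No
1982 is not a leap year
Days: 365

365


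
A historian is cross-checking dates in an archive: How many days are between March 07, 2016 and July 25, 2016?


Start date: 2016-03-07
End date: 2016-07-25
Mar 2016: +25 days
Apr 2016: +30 days
May 2016: +31 days
Jun 2016: +30 days
Jul 2016: +24 days
Total: 140 days

140


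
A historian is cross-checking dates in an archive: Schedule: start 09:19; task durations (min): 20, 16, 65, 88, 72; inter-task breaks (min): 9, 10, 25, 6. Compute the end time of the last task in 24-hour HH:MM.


Start: 09:19 = 559 min from midnight
  after task 1 (20 min): 09:39
  after break (9 min): 09:48
  after task 2 (16 min): 10:04
  after break (10 min): 10:14
  after task 3 (65 min): 11:19
  after break (25 min): 11:44
  after task 4 (88 min): 13:12
  after break (6 min): 13:18
  after task 5 (72 min): 14:30
Total elapsed: 311 minutes
End time: 14:30

14:30


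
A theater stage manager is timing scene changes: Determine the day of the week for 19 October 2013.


Date: 2013-10-19
January 1, 2013 is a Tuesday
Day of year: 292
Offset from Jan 1: 291 days
291 mod 7 = 4
Result: Saturday

Saturday


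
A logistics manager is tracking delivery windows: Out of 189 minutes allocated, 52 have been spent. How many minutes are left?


Total budget: 189 minutes
Time used: 52 minutes
Remaining: 189 - 52 = 137 minutes
Percent used: 27.5%
Percent remaining: 72.5%

137


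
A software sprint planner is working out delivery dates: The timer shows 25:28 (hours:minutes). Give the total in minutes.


Hours: 25
Minutes: 28
Convert hours to minutes: 25 x 60 = 1500
Add remaining minutes: 1500 + 28 = 1528

1528


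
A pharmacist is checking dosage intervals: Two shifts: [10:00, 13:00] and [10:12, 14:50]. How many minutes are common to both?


Interval A: [600, 780] minutes from midnight
Interval B: [612, 890] minutes from midnight
Overlap start = max(600, 612) = 612
Overlap end = min(780, 890) = 780
Overlap = 780 - 612 = 168 minutes

168


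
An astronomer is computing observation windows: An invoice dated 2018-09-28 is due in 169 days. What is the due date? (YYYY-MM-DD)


Start: 2018-09-28
Adding 169 days
Days remaining in September: 2
After September: 167 days still to add
October 2018: 31 days, 136 remaining
November 2018: 30 days, 106 remaining
December 2018: 31 days, 75 remaining
January 2019: 31 days, 44 remaining
Result: 2019-03-16

2019-03-16


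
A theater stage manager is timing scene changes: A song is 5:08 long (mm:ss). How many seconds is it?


Minutes: 5
Extra seconds: 8
Seconds per minute: 60
Minutes to seconds: 5 x 60 = 300
Total: 300 + 8 = 308

308


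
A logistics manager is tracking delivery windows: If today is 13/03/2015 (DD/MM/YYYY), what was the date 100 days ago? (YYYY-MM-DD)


Start: 2015-03-13
Subtracting 100 days
Days already passed in March: 13
After going back through March: 87 more days to subtract
February 2015: 28 days, 59 remaining
January 2015: 31 days, 28 remaining
December 2014 has 31 days, need 28
Result: 2014-12-03

2014-12-03


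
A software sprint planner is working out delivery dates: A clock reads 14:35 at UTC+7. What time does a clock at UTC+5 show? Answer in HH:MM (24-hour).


Local time: 14:35 at UTC+7 (offset 7h)
Target zone: UTC+5 (offset 5h)
Difference: 5 - (7) = -2 hours
Calculation: 14 + (-2) = 12
Result: 12:35

12:35


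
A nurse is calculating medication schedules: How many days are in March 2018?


Month: March
Year: 2018
March is a 31-day month
Total: 31 days

31


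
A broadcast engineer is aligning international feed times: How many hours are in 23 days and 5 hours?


Days: 23
Extra hours: 5
Hours per day: 24
Days to hours: 23 x 24 = 552
Total: 552 + 5 = 557

557


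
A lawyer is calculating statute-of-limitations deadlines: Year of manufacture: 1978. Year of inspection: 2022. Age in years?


Birth year: 1978
Current year: 2022
Age = current year - birth year
Age = 2022 - 1978 = 44

44


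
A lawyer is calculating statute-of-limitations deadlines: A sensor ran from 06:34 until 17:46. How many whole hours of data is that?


Start: 06:34
End: 17:46
Hour difference: 17 - 6 = 11 hours
Minute difference: 46 - 34 = 12 minutes
Total minutes: 672
Complete hours: 672 / 60 = 11 (remainder 12)

11


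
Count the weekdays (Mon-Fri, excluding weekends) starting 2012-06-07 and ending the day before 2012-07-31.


Start: 2012-06-07 (Thursday)
End (exclusive): 2012-07-31 (Tuesday)
Total calendar days: 54
Full weeks: 54 // 7 = 7 -> 35 weekdays
Remaining 5 days starting on Thursday:
  Thu(w), Fri(w), Sat(-), Sun(-), Mon(w) -> 3 weekdays
Total business days: 35 + 3 = 38

38


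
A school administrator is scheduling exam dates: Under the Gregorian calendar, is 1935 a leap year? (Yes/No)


Year: 1935
Divisible by 4? 1935 / 4 = 483.75 -> No
Not divisible by 4, so NOT a leap year

No


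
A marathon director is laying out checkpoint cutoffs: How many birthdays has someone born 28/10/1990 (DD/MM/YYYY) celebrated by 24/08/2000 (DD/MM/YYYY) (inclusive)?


Birth: 1990-10-28
Reference: 2000-08-24
Year difference: 2000 - 1990 = 10
Has birthday (10-28) occurred by 08-24? No
Birthday not yet reached this year -> subtract 1
Age in full years: 9

9


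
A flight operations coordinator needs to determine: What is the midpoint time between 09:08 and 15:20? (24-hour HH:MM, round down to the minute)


Start time: 09:08 = 548 minutes from midnight
End time: 15:20 = 920 minutes from midnight
Sum: 548 + 920 = 1468
Midpoint: 1468 / 2 = 734 minutes
Convert: 734 / 60 = 12 hours, 14 minutes
Result: 12:14

12:14


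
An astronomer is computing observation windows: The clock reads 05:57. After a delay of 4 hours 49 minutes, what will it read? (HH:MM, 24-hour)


Start time: 05:57
Adding: 4 hours 49 minutes
Minutes: 57 + 49 = 106
Minute overflow: 106 >= 60, so carry 1 hour, minutes = 46
Hours: 5 + 4 + 1 = 10
Result: 10:46

10:46


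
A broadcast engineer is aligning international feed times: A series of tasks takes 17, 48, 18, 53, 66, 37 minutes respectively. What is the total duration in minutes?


Durations: 17, 48, 18, 53, 66, 37
Running sum: 17
+ 48 = 65
+ 18 = 83
+ 53 = 136
+ 66 = 202
+ 37 = 239
Total duration: 239 minutes
That is 3 hours and 59 minutes

239


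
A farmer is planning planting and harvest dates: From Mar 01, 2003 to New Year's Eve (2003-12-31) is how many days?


Start: March 01, 2003
End: December 31, 2003
Days left in March: 30
April: 30
May: 31
June: 30
July: 31
... plus remaining months
Sum of remaining months: 275
Total: 30 + 275 = 305

305


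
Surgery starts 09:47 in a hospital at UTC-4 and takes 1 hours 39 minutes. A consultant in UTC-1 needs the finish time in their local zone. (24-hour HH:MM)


Start: 09:47 in UTC-4
Step 1 - add duration:
  minutes: 47 + 39 = 86 (carry 1h)
  hours: 9 + 1 + 1 = 11
  end in UTC-4: 11:26
Step 2 - convert UTC-4 -> UTC-1:
  offset difference: -1 - (-4) = 3 hours
  11 + (3) = 14 -> mod 24 = 14
Result: 14:26 in UTC-1

14:26


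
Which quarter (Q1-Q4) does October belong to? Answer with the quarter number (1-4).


Month: October (month 10)
Q1: January-March (months 1-3)
Q2: April-June (months 4-6)
Q3: July-September (months 7-9)
Q4: October-December (months 10-12)
Month 10 falls in Q4

4


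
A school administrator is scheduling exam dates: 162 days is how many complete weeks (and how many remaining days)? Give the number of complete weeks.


Total days: 162
Days per week: 7
Division: 162 / 7 = 23 remainder 1
Complete weeks: 23
Remaining days: 1

23


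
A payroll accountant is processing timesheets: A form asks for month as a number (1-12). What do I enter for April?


Calendar month order:
3. March
4. April <--
5. May
April is month number 4

4


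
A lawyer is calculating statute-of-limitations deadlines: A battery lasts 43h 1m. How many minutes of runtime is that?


Hours: 43
Extra minutes: 1
Minutes per hour: 60
Hours to minutes: 43 x 60 = 2580
Total: 2580 + 1 = 2581

2581


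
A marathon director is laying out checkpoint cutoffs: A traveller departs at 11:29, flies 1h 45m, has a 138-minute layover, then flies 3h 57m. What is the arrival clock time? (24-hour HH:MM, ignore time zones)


Depart: 11:29
Leg 1: +105 min -> 13:14
Layover: +138 min -> 15:32
Leg 2: +237 min -> 19:29
Total travel: 480 minutes = 8h 0m
Arrival: 19:29

19:29


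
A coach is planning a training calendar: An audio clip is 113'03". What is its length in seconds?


Minutes: 113
Seconds: 3
Convert minutes to seconds: 113 x 60 = 6780
Add remaining seconds: 6780 + 3 = 6783

6783


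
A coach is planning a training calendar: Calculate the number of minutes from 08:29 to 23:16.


Start time: 08:29 = 509 minutes from midnight
End time: 23:16 = 1396 minutes from midnight
Difference: 1396 - 509 = 887 minutes
That is 14 hours and 47 minutes

887


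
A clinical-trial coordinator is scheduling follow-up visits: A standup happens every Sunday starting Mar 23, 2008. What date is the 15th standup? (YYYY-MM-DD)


First occurrence: 2008-03-23 (occurrence 1)
Each occurrence is 7 days after the previous.
Occurrence 15 is 14 weeks after the first.
14 weeks = 98 days
2008-03-23 + 98 days = 2008-06-29

2008-06-29


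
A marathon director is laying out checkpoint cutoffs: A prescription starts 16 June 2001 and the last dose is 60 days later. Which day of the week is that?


Start: 2001-06-16 (Saturday)
Step 1 - find target date: add 60 days
  2001-06-16 + 60 days = 2001-08-15
Step 2 - day of week:
  60 mod 7 = 4
  Saturday + 4 days -> Wednesday
Result: Wednesday (2001-08-15)

Wednesday


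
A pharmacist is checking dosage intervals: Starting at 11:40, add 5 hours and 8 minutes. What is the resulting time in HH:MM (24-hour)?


Start time: 11:40
Adding: 5 hours 8 minutes
Minutes: 40 + 8 = 48
Hours: 11 + 5 + 0 = 16
Result: 16:48

16:48


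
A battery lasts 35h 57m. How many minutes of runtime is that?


Hours: 35
Extra minutes: 57
Minutes per hour: 60
Hours to minutes: 35 x 60 = 2100
Total: 2100 + 57 = 2157

2157


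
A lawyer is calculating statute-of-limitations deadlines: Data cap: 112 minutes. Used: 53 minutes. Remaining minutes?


Total budget: 112 minutes
Time used: 53 minutes
Remaining: 112 - 53 = 59 minutes
Percent used: 47.3%
Percent remaining: 52.7%

59


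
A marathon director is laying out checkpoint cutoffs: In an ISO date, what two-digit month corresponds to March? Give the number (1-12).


Calendar month order:
2. February
3. March <--
4. April
March is month number 3

3


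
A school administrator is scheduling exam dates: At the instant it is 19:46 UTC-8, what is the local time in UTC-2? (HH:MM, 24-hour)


Local time: 19:46 at UTC-8 (offset -8h)
Target zone: UTC-2 (offset -2h)
Difference: -2 - (-8) = 6 hours
Calculation: 19 + (6) = 25
Wraparound: (25) mod 24 = 1
Result: 01:46

01:46


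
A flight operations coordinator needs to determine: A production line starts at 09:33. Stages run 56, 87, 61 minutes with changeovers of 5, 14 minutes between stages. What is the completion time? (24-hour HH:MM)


Start: 09:33 = 573 min from midnight
  after task 1 (56 min): 10:29
  after break (5 min): 10:34
  after task 2 (87 min): 12:01
  after break (14 min): 12:15
  after task 3 (61 min): 13:16
Total elapsed: 223 minutes
End time: 13:16

13:16


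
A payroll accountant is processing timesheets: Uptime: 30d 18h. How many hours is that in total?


Days: 30
Extra hours: 18
Hours per day: 24
Days to hours: 30 x 24 = 720
Total: 720 + 18 = 738

738


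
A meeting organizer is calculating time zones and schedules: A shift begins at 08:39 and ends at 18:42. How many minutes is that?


Start time: 08:39 = 519 minutes from midnight
End time: 18:42 = 1122 minutes from midnight
Difference: 1122 - 519 = 603 minutes
That is 10 hours and 3 minutes

603


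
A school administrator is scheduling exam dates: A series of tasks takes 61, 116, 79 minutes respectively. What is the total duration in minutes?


Durations: 61, 116, 79
Running sum: 61
+ 116 = 177
+ 79 = 256
Total duration: 256 minutes
That is 4 hours and 16 minutes

256


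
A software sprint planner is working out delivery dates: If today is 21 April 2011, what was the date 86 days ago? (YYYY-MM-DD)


Start: 2011-04-21
Subtracting 86 days
Days already passed in April: 21
After going back through April: 65 more days to subtract
March 2011: 31 days, 34 remaining
February 2011: 28 days, 6 remaining
January 2011 has 31 days, need 6
Result: 2011-01-25

2011-01-25


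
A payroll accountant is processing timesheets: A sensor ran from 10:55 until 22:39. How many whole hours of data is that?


Start: 10:55
End: 22:39
Hour difference: 22 - 10 = 12 hours
Minute difference: 39 - 55 = -16 minutes
Total minutes: 704
Complete hours: 704 / 60 = 11 (remainder 44)

11


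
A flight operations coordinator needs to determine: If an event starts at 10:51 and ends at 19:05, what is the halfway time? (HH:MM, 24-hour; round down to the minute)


Start time: 10:51 = 651 minutes from midnight
End time: 19:05 = 1145 minutes from midnight
Sum: 651 + 1145 = 1796
Midpoint: 1796 / 2 = 898 minutes
Convert: 898 / 60 = 14 hours, 58 minutes
Result: 14:58

14:58


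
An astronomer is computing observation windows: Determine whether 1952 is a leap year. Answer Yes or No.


Year: 1952
Divisible by 4? 1952 / 4 = 488.0 -> Yes
Divisible by 100? 1952 / 100 = 19.52 -> No
Divisible by 4 but not 100, so it IS a leap year

Yes


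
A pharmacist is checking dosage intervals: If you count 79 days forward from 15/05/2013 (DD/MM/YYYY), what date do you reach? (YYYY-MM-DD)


Start: 2013-05-15
Adding 79 days
Days remaining in May: 16
After May: 63 days still to add
June 2013: 30 days, 33 remaining
July 2013: 31 days, 2 remaining
August 2013 has 31 days, need 2
Result: 2013-08-02

2013-08-02


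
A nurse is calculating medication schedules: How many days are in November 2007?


Month: November
Year: 2007
November is a 30-day month
Total: 30 days

30


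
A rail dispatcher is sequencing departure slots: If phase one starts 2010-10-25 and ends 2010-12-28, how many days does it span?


Start date: 2010-10-25
End date: 2010-12-28
Oct 2010: +7 days
Nov 2010: +30 days
Dec 2010: +27 days
Total: 64 days

64


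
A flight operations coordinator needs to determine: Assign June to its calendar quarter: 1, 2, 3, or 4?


Month: June (month 6)
Q1: January-March (months 1-3)
Q2: April-June (months 4-6)
Q3: July-September (months 7-9)
Q4: October-December (months 10-12)
Month 6 falls in Q2

2


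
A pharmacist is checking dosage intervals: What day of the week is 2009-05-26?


Date: 2009-05-26
January 1, 2009 is a Thursday
Day of year: 146
Offset from Jan 1: 145 days
145 mod 7 = 5
Result: Tuesday

Tuesday


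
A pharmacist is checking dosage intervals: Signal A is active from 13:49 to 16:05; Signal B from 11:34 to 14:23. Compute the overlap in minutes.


Interval A: [829, 965] minutes from midnight
Interval B: [694, 863] minutes from midnight
Overlap start = max(829, 694) = 829
Overlap end = min(965, 863) = 863
Overlap = 863 - 829 = 34 minutes

34
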